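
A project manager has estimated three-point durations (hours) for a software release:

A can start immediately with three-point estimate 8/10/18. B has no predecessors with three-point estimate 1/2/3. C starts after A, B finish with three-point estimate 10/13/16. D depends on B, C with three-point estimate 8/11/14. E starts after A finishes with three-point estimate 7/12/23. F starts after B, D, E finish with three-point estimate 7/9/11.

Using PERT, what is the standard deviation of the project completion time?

2.29 hours

te_A = (8 + 4·10 + 18)/6 = 66/6 = 11; σ²_A = ((18−8)/6)² = 2.778
te_B = (1 + 4·2 + 3)/6 = 12/6 = 2; σ²_B = ((3−1)/6)² = 0.111
te_C = (10 + 4·13 + 16)/6 = 78/6 = 13; σ²_C = ((16−10)/6)² = 1.000
te_D = (8 + 4·11 + 14)/6 = 66/6 = 11; σ²_D = ((14−8)/6)² = 1.000
te_E = (7 + 4·12 + 23)/6 = 78/6 = 13; σ²_E = ((23−7)/6)² = 7.111
te_F = (7 + 4·9 + 11)/6 = 54/6 = 9; σ²_F = ((11−7)/6)² = 0.444

Forward pass:
ES_A = 0; EF_A = 11
ES_B = 0; EF_B = 2
ES_C = max(EF_A=11, EF_B=2) = 11; EF_C = 11+13 = 24
ES_D = max(EF_B=2, EF_C=24) = 24; EF_D = 24+11 = 35
ES_E = 11; EF_E = 11+13 = 24
ES_F = max(EF_B=2, EF_D=35, EF_E=24) = 35; EF_F = 35+9 = 44
Expected project duration μ = 44 hours. Critical path: A → C → D → F.

Variance along critical path = 2.778 + 1.000 + 1.000 + 0.444 = 5.222
σ = √5.222 = 2.285 hours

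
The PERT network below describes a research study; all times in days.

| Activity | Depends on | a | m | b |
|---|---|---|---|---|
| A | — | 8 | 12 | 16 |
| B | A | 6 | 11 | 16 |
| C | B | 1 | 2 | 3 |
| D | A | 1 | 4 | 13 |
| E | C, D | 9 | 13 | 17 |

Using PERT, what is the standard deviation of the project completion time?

2.54 days

te_A = (8 + 4·12 + 16)/6 = 72/6 = 12; σ²_A = ((16−8)/6)² = 1.778
te_B = (6 + 4·11 + 16)/6 = 66/6 = 11; σ²_B = ((16−6)/6)² = 2.778
te_C = (1 + 4·2 + 3)/6 = 12/6 = 2; σ²_C = ((3−1)/6)² = 0.111
te_D = (1 + 4·4 + 13)/6 = 30/6 = 5; σ²_D = ((13−1)/6)² = 4.000
te_E = (9 + 4·13 + 17)/6 = 78/6 = 13; σ²_E = ((17−9)/6)² = 1.778

Forward pass:
ES_A = 0; EF_A = 12
ES_B = 12; EF_B = 12+11 = 23
ES_C = 23; EF_C = 23+2 = 25
ES_D = 12; EF_D = 12+5 = 17
ES_E = max(EF_C=25, EF_D=17) = 25; EF_E = 25+13 = 38
Expected project duration μ = 38 days. Critical path: A → B → C → E.

Variance along critical path = 1.778 + 2.778 + 0.111 + 1.778 = 6.444
σ = √6.444 = 2.539 days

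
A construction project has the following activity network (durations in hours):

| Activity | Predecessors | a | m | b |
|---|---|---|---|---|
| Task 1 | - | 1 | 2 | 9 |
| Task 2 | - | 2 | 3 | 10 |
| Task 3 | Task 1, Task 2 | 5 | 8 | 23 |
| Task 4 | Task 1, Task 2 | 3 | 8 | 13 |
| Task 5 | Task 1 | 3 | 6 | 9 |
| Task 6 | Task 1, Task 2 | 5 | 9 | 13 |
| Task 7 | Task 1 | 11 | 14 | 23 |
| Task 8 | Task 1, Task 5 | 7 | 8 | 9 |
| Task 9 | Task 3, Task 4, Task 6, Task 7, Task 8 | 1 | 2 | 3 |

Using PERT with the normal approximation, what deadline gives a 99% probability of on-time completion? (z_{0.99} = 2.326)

25.6 hours

te_Task 1 = (1 + 4·2 + 9)/6 = 18/6 = 3; σ²_Task 1 = ((9−1)/6)² = 1.778
te_Task 2 = (2 + 4·3 + 10)/6 = 24/6 = 4; σ²_Task 2 = ((10−2)/6)² = 1.778
te_Task 3 = (5 + 4·8 + 23)/6 = 60/6 = 10; σ²_Task 3 = ((23−5)/6)² = 9.000
te_Task 4 = (3 + 4·8 + 13)/6 = 48/6 = 8; σ²_Task 4 = ((13−3)/6)² = 2.778
te_Task 5 = (3 + 4·6 + 9)/6 = 36/6 = 6; σ²_Task 5 = ((9−3)/6)² = 1.000
te_Task 6 = (5 + 4·9 + 13)/6 = 54/6 = 9; σ²_Task 6 = ((13−5)/6)² = 1.778
te_Task 7 = (11 + 4·14 + 23)/6 = 90/6 = 15; σ²_Task 7 = ((23−11)/6)² = 4.000
te_Task 8 = (7 + 4·8 + 9)/6 = 48/6 = 8; σ²_Task 8 = ((9−7)/6)² = 0.111
te_Task 9 = (1 + 4·2 + 3)/6 = 12/6 = 2; σ²_Task 9 = ((3−1)/6)² = 0.111

Forward pass:
ES_Task 1 = 0; EF_Task 1 = 3
ES_Task 2 = 0; EF_Task 2 = 4
ES_Task 3 = max(EF_Task 1=3, EF_Task 2=4) = 4; EF_Task 3 = 4+10 = 14
ES_Task 4 = max(EF_Task 1=3, EF_Task 2=4) = 4; EF_Task 4 = 4+8 = 12
ES_Task 5 = 3; EF_Task 5 = 3+6 = 9
ES_Task 6 = max(EF_Task 1=3, EF_Task 2=4) = 4; EF_Task 6 = 4+9 = 13
ES_Task 7 = 3; EF_Task 7 = 3+15 = 18
ES_Task 8 = max(EF_Task 1=3, EF_Task 5=9) = 9; EF_Task 8 = 9+8 = 17
ES_Task 9 = max(EF_Task 3=14, EF_Task 4=12, EF_Task 6=13, EF_Task 7=18, EF_Task 8=17) = 18; EF_Task 9 = 18+2 = 20
Expected project duration μ = 20 hours. Critical path: Task 1 → Task 7 → Task 9.

Variance along critical path = 1.778 + 4.000 + 0.111 = 5.889; σ = 2.427 hours.
D = μ + z·σ = 20 + 2.326·2.427 = 25.6 hours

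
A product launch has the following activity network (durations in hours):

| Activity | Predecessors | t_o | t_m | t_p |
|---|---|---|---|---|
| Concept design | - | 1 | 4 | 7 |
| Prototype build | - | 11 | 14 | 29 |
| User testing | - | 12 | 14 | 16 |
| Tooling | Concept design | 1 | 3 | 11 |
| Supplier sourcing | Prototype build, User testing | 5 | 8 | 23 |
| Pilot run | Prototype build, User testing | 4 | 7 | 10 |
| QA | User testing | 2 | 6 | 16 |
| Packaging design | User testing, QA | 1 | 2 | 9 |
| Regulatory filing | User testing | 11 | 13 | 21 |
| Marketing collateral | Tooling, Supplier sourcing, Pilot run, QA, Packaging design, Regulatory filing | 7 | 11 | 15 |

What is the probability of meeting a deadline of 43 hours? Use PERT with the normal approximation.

te_Concept design = (1 + 4·4 + 7)/6 = 24/6 = 4; σ²_Concept design = ((7−1)/6)² = 1.000
te_Prototype build = (11 + 4·14 + 29)/6 = 96/6 = 16; σ²_Prototype build = ((29−11)/6)² = 9.000
te_User testing = (12 + 4·14 + 16)/6 = 84/6 = 14; σ²_User testing = ((16−12)/6)² = 0.444
te_Tooling = (1 + 4·3 + 11)/6 = 24/6 = 4; σ²_Tooling = ((11−1)/6)² = 2.778
te_Supplier sourcing = (5 + 4·8 + 23)/6 = 60/6 = 10; σ²_Supplier sourcing = ((23−5)/6)² = 9.000
te_Pilot run = (4 + 4·7 + 10)/6 = 42/6 = 7; σ²_Pilot run = ((10−4)/6)² = 1.000
te_QA = (2 + 4·6 + 16)/6 = 42/6 = 7; σ²_QA = ((16−2)/6)² = 5.444
te_Packaging design = (1 + 4·2 + 9)/6 = 18/6 = 3; σ²_Packaging design = ((9−1)/6)² = 1.778
te_Regulatory filing = (11 + 4·13 + 21)/6 = 84/6 = 14; σ²_Regulatory filing = ((21−11)/6)² = 2.778
te_Marketing collateral = (7 + 4·11 + 15)/6 = 66/6 = 11; σ²_Marketing collateral = ((15−7)/6)² = 1.778

Forward pass:
ES_Concept design = 0; EF_Concept design = 4
ES_Prototype build = 0; EF_Prototype build = 16
ES_User testing = 0; EF_User testing = 14
ES_Tooling = 4; EF_Tooling = 4+4 = 8
ES_Supplier sourcing = max(EF_Prototype build=16, EF_User testing=14) = 16; EF_Supplier sourcing = 16+10 = 26
ES_Pilot run = max(EF_Prototype build=16, EF_User testing=14) = 16; EF_Pilot run = 16+7 = 23
ES_QA = 14; EF_QA = 14+7 = 21
ES_Packaging design = max(EF_User testing=14, EF_QA=21) = 21; EF_Packaging design = 21+3 = 24
ES_Regulatory filing = 14; EF_Regulatory filing = 14+14 = 28
ES_Marketing collateral = max(EF_Tooling=8, EF_Supplier sourcing=26, EF_Pilot run=23, EF_QA=21, EF_Packaging design=24, EF_Regulatory filing=28) = 28; EF_Marketing collateral = 28+11 = 39
Expected project duration μ = 39 hours. Critical path: User testing → Regulatory filing → Marketing collateral.

Variance along critical path = 0.444 + 2.778 + 1.778 = 5.000; σ = √5.000 = 2.236 hours.
Z = (43 − 39) / 2.236 = 1.789
P(T ≤ 43) = Φ(1.789) ≈ 0.963

0.963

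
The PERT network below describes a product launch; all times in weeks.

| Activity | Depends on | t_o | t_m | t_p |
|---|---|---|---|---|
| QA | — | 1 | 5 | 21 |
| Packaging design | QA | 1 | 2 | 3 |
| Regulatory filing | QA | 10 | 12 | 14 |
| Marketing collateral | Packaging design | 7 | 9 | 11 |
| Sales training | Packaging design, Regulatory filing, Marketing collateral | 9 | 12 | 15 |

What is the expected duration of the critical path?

31 weeks

te_QA = (1 + 4·5 + 21)/6 = 42/6 = 7
te_Packaging design = (1 + 4·2 + 3)/6 = 12/6 = 2
te_Regulatory filing = (10 + 4·12 + 14)/6 = 72/6 = 12
te_Marketing collateral = (7 + 4·9 + 11)/6 = 54/6 = 9
te_Sales training = (9 + 4·12 + 15)/6 = 72/6 = 12

Forward pass:
ES_QA = 0; EF_QA = 7
ES_Packaging design = 7; EF_Packaging design = 7+2 = 9
ES_Regulatory filing = 7; EF_Regulatory filing = 7+12 = 19
ES_Marketing collateral = 9; EF_Marketing collateral = 9+9 = 18
ES_Sales training = max(EF_Packaging design=9, EF_Regulatory filing=19, EF_Marketing collateral=18) = 19; EF_Sales training = 19+12 = 31
Expected project duration μ = 31 weeks. Critical path: QA → Regulatory filing → Sales training.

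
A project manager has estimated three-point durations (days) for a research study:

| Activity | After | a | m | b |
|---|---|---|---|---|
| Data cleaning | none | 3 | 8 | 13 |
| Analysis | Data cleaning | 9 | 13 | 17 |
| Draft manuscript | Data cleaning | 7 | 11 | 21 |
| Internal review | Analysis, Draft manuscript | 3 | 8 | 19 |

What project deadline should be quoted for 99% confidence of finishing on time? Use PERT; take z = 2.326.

te_Data cleaning = (3 + 4·8 + 13)/6 = 48/6 = 8; σ²_Data cleaning = ((13−3)/6)² = 2.778
te_Analysis = (9 + 4·13 + 17)/6 = 78/6 = 13; σ²_Analysis = ((17−9)/6)² = 1.778
te_Draft manuscript = (7 + 4·11 + 21)/6 = 72/6 = 12; σ²_Draft manuscript = ((21−7)/6)² = 5.444
te_Internal review = (3 + 4·8 + 19)/6 = 54/6 = 9; σ²_Internal review = ((19−3)/6)² = 7.111

Forward pass:
ES_Data cleaning = 0; EF_Data cleaning = 8
ES_Analysis = 8; EF_Analysis = 8+13 = 21
ES_Draft manuscript = 8; EF_Draft manuscript = 8+12 = 20
ES_Internal review = max(EF_Analysis=21, EF_Draft manuscript=20) = 21; EF_Internal review = 21+9 = 30
Expected project duration μ = 30 days. Critical path: Data cleaning → Analysis → Internal review.

Variance along critical path = 2.778 + 1.778 + 7.111 = 11.667; σ = 3.416 days.
D = μ + z·σ = 30 + 2.326·3.416 = 37.9 days

37.9 days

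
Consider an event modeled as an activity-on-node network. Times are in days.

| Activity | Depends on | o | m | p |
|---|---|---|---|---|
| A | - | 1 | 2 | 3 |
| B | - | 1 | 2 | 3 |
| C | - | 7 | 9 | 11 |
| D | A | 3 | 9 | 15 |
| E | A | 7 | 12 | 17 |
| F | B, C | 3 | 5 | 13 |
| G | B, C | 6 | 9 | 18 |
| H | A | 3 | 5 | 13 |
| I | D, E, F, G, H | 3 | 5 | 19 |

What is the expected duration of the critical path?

26 days

te_A = (1 + 4·2 + 3)/6 = 12/6 = 2
te_B = (1 + 4·2 + 3)/6 = 12/6 = 2
te_C = (7 + 4·9 + 11)/6 = 54/6 = 9
te_D = (3 + 4·9 + 15)/6 = 54/6 = 9
te_E = (7 + 4·12 + 17)/6 = 72/6 = 12
te_F = (3 + 4·5 + 13)/6 = 36/6 = 6
te_G = (6 + 4·9 + 18)/6 = 60/6 = 10
te_H = (3 + 4·5 + 13)/6 = 36/6 = 6
te_I = (3 + 4·5 + 19)/6 = 42/6 = 7

Forward pass:
ES_A = 0; EF_A = 2
ES_B = 0; EF_B = 2
ES_C = 0; EF_C = 9
ES_D = 2; EF_D = 2+9 = 11
ES_E = 2; EF_E = 2+12 = 14
ES_F = max(EF_B=2, EF_C=9) = 9; EF_F = 9+6 = 15
ES_G = max(EF_B=2, EF_C=9) = 9; EF_G = 9+10 = 19
ES_H = 2; EF_H = 2+6 = 8
ES_I = max(EF_D=11, EF_E=14, EF_F=15, EF_G=19, EF_H=8) = 19; EF_I = 19+7 = 26
Expected project duration μ = 26 days. Critical path: C → G → I.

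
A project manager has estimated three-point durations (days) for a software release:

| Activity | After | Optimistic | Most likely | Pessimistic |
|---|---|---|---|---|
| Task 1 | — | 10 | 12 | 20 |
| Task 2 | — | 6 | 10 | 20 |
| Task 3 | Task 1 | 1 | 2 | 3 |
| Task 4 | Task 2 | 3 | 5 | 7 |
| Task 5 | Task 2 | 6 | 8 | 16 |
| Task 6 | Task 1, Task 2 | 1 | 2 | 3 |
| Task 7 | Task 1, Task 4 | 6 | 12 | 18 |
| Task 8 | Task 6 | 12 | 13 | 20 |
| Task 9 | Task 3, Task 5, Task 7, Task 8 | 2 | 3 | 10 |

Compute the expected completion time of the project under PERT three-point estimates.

te_Task 1 = (10 + 4·12 + 20)/6 = 78/6 = 13
te_Task 2 = (6 + 4·10 + 20)/6 = 66/6 = 11
te_Task 3 = (1 + 4·2 + 3)/6 = 12/6 = 2
te_Task 4 = (3 + 4·5 + 7)/6 = 30/6 = 5
te_Task 5 = (6 + 4·8 + 16)/6 = 54/6 = 9
te_Task 6 = (1 + 4·2 + 3)/6 = 12/6 = 2
te_Task 7 = (6 + 4·12 + 18)/6 = 72/6 = 12
te_Task 8 = (12 + 4·13 + 20)/6 = 84/6 = 14
te_Task 9 = (2 + 4·3 + 10)/6 = 24/6 = 4

Forward pass:
ES_Task 1 = 0; EF_Task 1 = 13
ES_Task 2 = 0; EF_Task 2 = 11
ES_Task 3 = 13; EF_Task 3 = 13+2 = 15
ES_Task 4 = 11; EF_Task 4 = 11+5 = 16
ES_Task 5 = 11; EF_Task 5 = 11+9 = 20
ES_Task 6 = max(EF_Task 1=13, EF_Task 2=11) = 13; EF_Task 6 = 13+2 = 15
ES_Task 7 = max(EF_Task 1=13, EF_Task 4=16) = 16; EF_Task 7 = 16+12 = 28
ES_Task 8 = 15; EF_Task 8 = 15+14 = 29
ES_Task 9 = max(EF_Task 3=15, EF_Task 5=20, EF_Task 7=28, EF_Task 8=29) = 29; EF_Task 9 = 29+4 = 33
Expected project duration μ = 33 days. Critical path: Task 1 → Task 6 → Task 8 → Task 9.

33 days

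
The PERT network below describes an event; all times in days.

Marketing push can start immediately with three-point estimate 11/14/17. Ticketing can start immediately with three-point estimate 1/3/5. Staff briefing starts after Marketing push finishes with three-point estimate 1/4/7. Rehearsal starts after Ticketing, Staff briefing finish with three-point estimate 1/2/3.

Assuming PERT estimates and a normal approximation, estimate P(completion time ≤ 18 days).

te_Marketing push = (11 + 4·14 + 17)/6 = 84/6 = 14; σ²_Marketing push = ((17−11)/6)² = 1.000
te_Ticketing = (1 + 4·3 + 5)/6 = 18/6 = 3; σ²_Ticketing = ((5−1)/6)² = 0.444
te_Staff briefing = (1 + 4·4 + 7)/6 = 24/6 = 4; σ²_Staff briefing = ((7−1)/6)² = 1.000
te_Rehearsal = (1 + 4·2 + 3)/6 = 12/6 = 2; σ²_Rehearsal = ((3−1)/6)² = 0.111

Forward pass:
ES_Marketing push = 0; EF_Marketing push = 14
ES_Ticketing = 0; EF_Ticketing = 3
ES_Staff briefing = 14; EF_Staff briefing = 14+4 = 18
ES_Rehearsal = max(EF_Ticketing=3, EF_Staff briefing=18) = 18; EF_Rehearsal = 18+2 = 20
Expected project duration μ = 20 days. Critical path: Marketing push → Staff briefing → Rehearsal.

Variance along critical path = 1.000 + 1.000 + 0.111 = 2.111; σ = √2.111 = 1.453 days.
Z = (18 − 20) / 1.453 = -1.376
P(T ≤ 18) = Φ(-1.376) ≈ 0.084

0.084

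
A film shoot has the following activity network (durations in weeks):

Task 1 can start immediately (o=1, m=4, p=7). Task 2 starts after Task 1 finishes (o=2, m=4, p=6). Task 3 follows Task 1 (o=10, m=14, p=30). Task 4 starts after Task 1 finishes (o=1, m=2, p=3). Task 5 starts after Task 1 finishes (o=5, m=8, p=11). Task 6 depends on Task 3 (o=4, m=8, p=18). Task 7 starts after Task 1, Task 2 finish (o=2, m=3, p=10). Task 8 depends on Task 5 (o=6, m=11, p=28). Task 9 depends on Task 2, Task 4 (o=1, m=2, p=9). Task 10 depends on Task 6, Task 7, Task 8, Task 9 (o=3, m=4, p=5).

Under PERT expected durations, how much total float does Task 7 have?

te_Task 1 = (1 + 4·4 + 7)/6 = 24/6 = 4
te_Task 2 = (2 + 4·4 + 6)/6 = 24/6 = 4
te_Task 3 = (10 + 4·14 + 30)/6 = 96/6 = 16
te_Task 4 = (1 + 4·2 + 3)/6 = 12/6 = 2
te_Task 5 = (5 + 4·8 + 11)/6 = 48/6 = 8
te_Task 6 = (4 + 4·8 + 18)/6 = 54/6 = 9
te_Task 7 = (2 + 4·3 + 10)/6 = 24/6 = 4
te_Task 8 = (6 + 4·11 + 28)/6 = 78/6 = 13
te_Task 9 = (1 + 4·2 + 9)/6 = 18/6 = 3
te_Task 10 = (3 + 4·4 + 5)/6 = 24/6 = 4

Forward pass:
ES_Task 1 = 0; EF_Task 1 = 4
ES_Task 2 = 4; EF_Task 2 = 4+4 = 8
ES_Task 3 = 4; EF_Task 3 = 4+16 = 20
ES_Task 4 = 4; EF_Task 4 = 4+2 = 6
ES_Task 5 = 4; EF_Task 5 = 4+8 = 12
ES_Task 6 = 20; EF_Task 6 = 20+9 = 29
ES_Task 7 = max(EF_Task 1=4, EF_Task 2=8) = 8; EF_Task 7 = 8+4 = 12
ES_Task 8 = 12; EF_Task 8 = 12+13 = 25
ES_Task 9 = max(EF_Task 2=8, EF_Task 4=6) = 8; EF_Task 9 = 8+3 = 11
ES_Task 10 = max(EF_Task 6=29, EF_Task 7=12, EF_Task 8=25, EF_Task 9=11) = 29; EF_Task 10 = 29+4 = 33
Expected project duration μ = 33 weeks. Critical path: Task 1 → Task 3 → Task 6 → Task 10.

Backward pass:
LF_Task 10 = 33; LS_Task 10 = 33−4 = 29
LF_Task 9 = LS_Task 10 = 29; LS_Task 9 = 29−3 = 26
LF_Task 8 = LS_Task 10 = 29; LS_Task 8 = 29−13 = 16
LF_Task 7 = LS_Task 10 = 29; LS_Task 7 = 29−4 = 25
LF_Task 6 = LS_Task 10 = 29; LS_Task 6 = 29−9 = 20
LF_Task 5 = LS_Task 8 = 16; LS_Task 5 = 16−8 = 8
LF_Task 4 = LS_Task 9 = 26; LS_Task 4 = 26−2 = 24
LF_Task 3 = LS_Task 6 = 20; LS_Task 3 = 20−16 = 4
LF_Task 2 = min(LS_Task 7=25, LS_Task 9=26) = 25; LS_Task 2 = 25−4 = 21
LF_Task 1 = min(LS_Task 2=21, LS_Task 3=4, LS_Task 4=24, LS_Task 5=8, LS_Task 7=25) = 4; LS_Task 1 = 4−4 = 0
Slack_Task 7 = LS_Task 7 − ES_Task 7 = 25 − 8 = 17

17 weeks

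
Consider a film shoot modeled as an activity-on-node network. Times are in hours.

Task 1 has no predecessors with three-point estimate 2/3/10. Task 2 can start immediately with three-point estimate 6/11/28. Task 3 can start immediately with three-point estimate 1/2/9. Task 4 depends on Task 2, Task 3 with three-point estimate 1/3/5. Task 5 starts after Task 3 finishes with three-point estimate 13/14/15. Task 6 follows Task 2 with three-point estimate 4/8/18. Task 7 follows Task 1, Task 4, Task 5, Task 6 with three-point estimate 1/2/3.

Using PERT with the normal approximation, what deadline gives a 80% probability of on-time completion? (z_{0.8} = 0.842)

te_Task 1 = (2 + 4·3 + 10)/6 = 24/6 = 4; σ²_Task 1 = ((10−2)/6)² = 1.778
te_Task 2 = (6 + 4·11 + 28)/6 = 78/6 = 13; σ²_Task 2 = ((28−6)/6)² = 13.444
te_Task 3 = (1 + 4·2 + 9)/6 = 18/6 = 3; σ²_Task 3 = ((9−1)/6)² = 1.778
te_Task 4 = (1 + 4·3 + 5)/6 = 18/6 = 3; σ²_Task 4 = ((5−1)/6)² = 0.444
te_Task 5 = (13 + 4·14 + 15)/6 = 84/6 = 14; σ²_Task 5 = ((15−13)/6)² = 0.111
te_Task 6 = (4 + 4·8 + 18)/6 = 54/6 = 9; σ²_Task 6 = ((18−4)/6)² = 5.444
te_Task 7 = (1 + 4·2 + 3)/6 = 12/6 = 2; σ²_Task 7 = ((3−1)/6)² = 0.111

Forward pass:
ES_Task 1 = 0; EF_Task 1 = 4
ES_Task 2 = 0; EF_Task 2 = 13
ES_Task 3 = 0; EF_Task 3 = 3
ES_Task 4 = max(EF_Task 2=13, EF_Task 3=3) = 13; EF_Task 4 = 13+3 = 16
ES_Task 5 = 3; EF_Task 5 = 3+14 = 17
ES_Task 6 = 13; EF_Task 6 = 13+9 = 22
ES_Task 7 = max(EF_Task 1=4, EF_Task 4=16, EF_Task 5=17, EF_Task 6=22) = 22; EF_Task 7 = 22+2 = 24
Expected project duration μ = 24 hours. Critical path: Task 2 → Task 6 → Task 7.

Variance along critical path = 13.444 + 5.444 + 0.111 = 19.000; σ = 4.359 hours.
D = μ + z·σ = 24 + 0.842·4.359 = 27.7 hours

27.7 hours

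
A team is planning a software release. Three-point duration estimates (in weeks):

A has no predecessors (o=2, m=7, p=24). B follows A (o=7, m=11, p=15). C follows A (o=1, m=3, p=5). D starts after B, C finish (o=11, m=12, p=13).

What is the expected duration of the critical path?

te_A = (2 + 4·7 + 24)/6 = 54/6 = 9
te_B = (7 + 4·11 + 15)/6 = 66/6 = 11
te_C = (1 + 4·3 + 5)/6 = 18/6 = 3
te_D = (11 + 4·12 + 13)/6 = 72/6 = 12

Forward pass:
ES_A = 0; EF_A = 9
ES_B = 9; EF_B = 9+11 = 20
ES_C = 9; EF_C = 9+3 = 12
ES_D = max(EF_B=20, EF_C=12) = 20; EF_D = 20+12 = 32
Expected project duration μ = 32 weeks. Critical path: A → B → D.

32 weeks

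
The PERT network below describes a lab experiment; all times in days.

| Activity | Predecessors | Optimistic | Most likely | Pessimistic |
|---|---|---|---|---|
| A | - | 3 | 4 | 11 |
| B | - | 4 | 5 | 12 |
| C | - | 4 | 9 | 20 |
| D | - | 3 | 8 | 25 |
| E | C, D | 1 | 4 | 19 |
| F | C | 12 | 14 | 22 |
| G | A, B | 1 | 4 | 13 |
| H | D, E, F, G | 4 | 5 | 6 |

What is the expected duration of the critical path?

30 days

te_A = (3 + 4·4 + 11)/6 = 30/6 = 5
te_B = (4 + 4·5 + 12)/6 = 36/6 = 6
te_C = (4 + 4·9 + 20)/6 = 60/6 = 10
te_D = (3 + 4·8 + 25)/6 = 60/6 = 10
te_E = (1 + 4·4 + 19)/6 = 36/6 = 6
te_F = (12 + 4·14 + 22)/6 = 90/6 = 15
te_G = (1 + 4·4 + 13)/6 = 30/6 = 5
te_H = (4 + 4·5 + 6)/6 = 30/6 = 5

Forward pass:
ES_A = 0; EF_A = 5
ES_B = 0; EF_B = 6
ES_C = 0; EF_C = 10
ES_D = 0; EF_D = 10
ES_E = max(EF_C=10, EF_D=10) = 10; EF_E = 10+6 = 16
ES_F = 10; EF_F = 10+15 = 25
ES_G = max(EF_A=5, EF_B=6) = 6; EF_G = 6+5 = 11
ES_H = max(EF_D=10, EF_E=16, EF_F=25, EF_G=11) = 25; EF_H = 25+5 = 30
Expected project duration μ = 30 days. Critical path: C → F → H.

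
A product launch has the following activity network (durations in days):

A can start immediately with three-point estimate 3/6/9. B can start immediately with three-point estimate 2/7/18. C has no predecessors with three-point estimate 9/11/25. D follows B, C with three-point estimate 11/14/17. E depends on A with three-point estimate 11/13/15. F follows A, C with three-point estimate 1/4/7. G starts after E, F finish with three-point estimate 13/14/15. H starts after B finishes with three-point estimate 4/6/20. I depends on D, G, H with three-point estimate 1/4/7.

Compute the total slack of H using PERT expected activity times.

17 days

te_A = (3 + 4·6 + 9)/6 = 36/6 = 6
te_B = (2 + 4·7 + 18)/6 = 48/6 = 8
te_C = (9 + 4·11 + 25)/6 = 78/6 = 13
te_D = (11 + 4·14 + 17)/6 = 84/6 = 14
te_E = (11 + 4·13 + 15)/6 = 78/6 = 13
te_F = (1 + 4·4 + 7)/6 = 24/6 = 4
te_G = (13 + 4·14 + 15)/6 = 84/6 = 14
te_H = (4 + 4·6 + 20)/6 = 48/6 = 8
te_I = (1 + 4·4 + 7)/6 = 24/6 = 4

Forward pass:
ES_A = 0; EF_A = 6
ES_B = 0; EF_B = 8
ES_C = 0; EF_C = 13
ES_D = max(EF_B=8, EF_C=13) = 13; EF_D = 13+14 = 27
ES_E = 6; EF_E = 6+13 = 19
ES_F = max(EF_A=6, EF_C=13) = 13; EF_F = 13+4 = 17
ES_G = max(EF_E=19, EF_F=17) = 19; EF_G = 19+14 = 33
ES_H = 8; EF_H = 8+8 = 16
ES_I = max(EF_D=27, EF_G=33, EF_H=16) = 33; EF_I = 33+4 = 37
Expected project duration μ = 37 days. Critical path: A → E → G → I.

Backward pass:
LF_I = 37; LS_I = 37−4 = 33
LF_H = LS_I = 33; LS_H = 33−8 = 25
LF_G = LS_I = 33; LS_G = 33−14 = 19
LF_F = LS_G = 19; LS_F = 19−4 = 15
LF_E = LS_G = 19; LS_E = 19−13 = 6
LF_D = LS_I = 33; LS_D = 33−14 = 19
LF_C = min(LS_D=19, LS_F=15) = 15; LS_C = 15−13 = 2
LF_B = min(LS_D=19, LS_H=25) = 19; LS_B = 19−8 = 11
LF_A = min(LS_E=6, LS_F=15) = 6; LS_A = 6−6 = 0
Slack_H = LS_H − ES_H = 25 − 8 = 17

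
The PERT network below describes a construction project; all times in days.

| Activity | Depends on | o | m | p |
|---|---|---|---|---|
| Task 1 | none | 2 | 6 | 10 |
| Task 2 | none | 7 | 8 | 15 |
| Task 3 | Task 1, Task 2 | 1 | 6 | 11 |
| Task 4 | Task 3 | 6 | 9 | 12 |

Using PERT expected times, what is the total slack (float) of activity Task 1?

3 days

te_Task 1 = (2 + 4·6 + 10)/6 = 36/6 = 6
te_Task 2 = (7 + 4·8 + 15)/6 = 54/6 = 9
te_Task 3 = (1 + 4·6 + 11)/6 = 36/6 = 6
te_Task 4 = (6 + 4·9 + 12)/6 = 54/6 = 9

Forward pass:
ES_Task 1 = 0; EF_Task 1 = 6
ES_Task 2 = 0; EF_Task 2 = 9
ES_Task 3 = max(EF_Task 1=6, EF_Task 2=9) = 9; EF_Task 3 = 9+6 = 15
ES_Task 4 = 15; EF_Task 4 = 15+9 = 24
Expected project duration μ = 24 days. Critical path: Task 2 → Task 3 → Task 4.

Backward pass:
LF_Task 4 = 24; LS_Task 4 = 24−9 = 15
LF_Task 3 = LS_Task 4 = 15; LS_Task 3 = 15−6 = 9
LF_Task 2 = LS_Task 3 = 9; LS_Task 2 = 9−9 = 0
LF_Task 1 = LS_Task 3 = 9; LS_Task 1 = 9−6 = 3
Slack_Task 1 = LS_Task 1 − ES_Task 1 = 3 − 0 = 3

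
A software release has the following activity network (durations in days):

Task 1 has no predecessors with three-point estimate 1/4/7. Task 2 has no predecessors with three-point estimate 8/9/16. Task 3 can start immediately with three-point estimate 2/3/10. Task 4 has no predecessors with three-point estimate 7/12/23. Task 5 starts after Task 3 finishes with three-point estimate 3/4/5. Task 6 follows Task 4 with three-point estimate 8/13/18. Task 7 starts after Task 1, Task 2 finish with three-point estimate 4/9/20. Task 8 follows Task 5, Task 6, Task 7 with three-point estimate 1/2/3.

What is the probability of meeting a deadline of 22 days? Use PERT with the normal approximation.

0.029

te_Task 1 = (1 + 4·4 + 7)/6 = 24/6 = 4; σ²_Task 1 = ((7−1)/6)² = 1.000
te_Task 2 = (8 + 4·9 + 16)/6 = 60/6 = 10; σ²_Task 2 = ((16−8)/6)² = 1.778
te_Task 3 = (2 + 4·3 + 10)/6 = 24/6 = 4; σ²_Task 3 = ((10−2)/6)² = 1.778
te_Task 4 = (7 + 4·12 + 23)/6 = 78/6 = 13; σ²_Task 4 = ((23−7)/6)² = 7.111
te_Task 5 = (3 + 4·4 + 5)/6 = 24/6 = 4; σ²_Task 5 = ((5−3)/6)² = 0.111
te_Task 6 = (8 + 4·13 + 18)/6 = 78/6 = 13; σ²_Task 6 = ((18−8)/6)² = 2.778
te_Task 7 = (4 + 4·9 + 20)/6 = 60/6 = 10; σ²_Task 7 = ((20−4)/6)² = 7.111
te_Task 8 = (1 + 4·2 + 3)/6 = 12/6 = 2; σ²_Task 8 = ((3−1)/6)² = 0.111

Forward pass:
ES_Task 1 = 0; EF_Task 1 = 4
ES_Task 2 = 0; EF_Task 2 = 10
ES_Task 3 = 0; EF_Task 3 = 4
ES_Task 4 = 0; EF_Task 4 = 13
ES_Task 5 = 4; EF_Task 5 = 4+4 = 8
ES_Task 6 = 13; EF_Task 6 = 13+13 = 26
ES_Task 7 = max(EF_Task 1=4, EF_Task 2=10) = 10; EF_Task 7 = 10+10 = 20
ES_Task 8 = max(EF_Task 5=8, EF_Task 6=26, EF_Task 7=20) = 26; EF_Task 8 = 26+2 = 28
Expected project duration μ = 28 days. Critical path: Task 4 → Task 6 → Task 8.

Variance along critical path = 7.111 + 2.778 + 0.111 = 10.000; σ = √10.000 = 3.162 days.
Z = (22 − 28) / 3.162 = -1.897
P(T ≤ 22) = Φ(-1.897) ≈ 0.029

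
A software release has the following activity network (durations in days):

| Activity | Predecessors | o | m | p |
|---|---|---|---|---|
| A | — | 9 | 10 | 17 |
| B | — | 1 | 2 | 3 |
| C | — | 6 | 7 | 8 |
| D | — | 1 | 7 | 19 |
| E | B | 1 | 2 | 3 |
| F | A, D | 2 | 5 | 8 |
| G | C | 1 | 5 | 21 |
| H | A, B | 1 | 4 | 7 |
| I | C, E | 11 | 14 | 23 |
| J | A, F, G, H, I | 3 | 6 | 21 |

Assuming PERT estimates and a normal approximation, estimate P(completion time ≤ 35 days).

0.916

te_A = (9 + 4·10 + 17)/6 = 66/6 = 11; σ²_A = ((17−9)/6)² = 1.778
te_B = (1 + 4·2 + 3)/6 = 12/6 = 2; σ²_B = ((3−1)/6)² = 0.111
te_C = (6 + 4·7 + 8)/6 = 42/6 = 7; σ²_C = ((8−6)/6)² = 0.111
te_D = (1 + 4·7 + 19)/6 = 48/6 = 8; σ²_D = ((19−1)/6)² = 9.000
te_E = (1 + 4·2 + 3)/6 = 12/6 = 2; σ²_E = ((3−1)/6)² = 0.111
te_F = (2 + 4·5 + 8)/6 = 30/6 = 5; σ²_F = ((8−2)/6)² = 1.000
te_G = (1 + 4·5 + 21)/6 = 42/6 = 7; σ²_G = ((21−1)/6)² = 11.111
te_H = (1 + 4·4 + 7)/6 = 24/6 = 4; σ²_H = ((7−1)/6)² = 1.000
te_I = (11 + 4·14 + 23)/6 = 90/6 = 15; σ²_I = ((23−11)/6)² = 4.000
te_J = (3 + 4·6 + 21)/6 = 48/6 = 8; σ²_J = ((21−3)/6)² = 9.000

Forward pass:
ES_A = 0; EF_A = 11
ES_B = 0; EF_B = 2
ES_C = 0; EF_C = 7
ES_D = 0; EF_D = 8
ES_E = 2; EF_E = 2+2 = 4
ES_F = max(EF_A=11, EF_D=8) = 11; EF_F = 11+5 = 16
ES_G = 7; EF_G = 7+7 = 14
ES_H = max(EF_A=11, EF_B=2) = 11; EF_H = 11+4 = 15
ES_I = max(EF_C=7, EF_E=4) = 7; EF_I = 7+15 = 22
ES_J = max(EF_A=11, EF_F=16, EF_G=14, EF_H=15, EF_I=22) = 22; EF_J = 22+8 = 30
Expected project duration μ = 30 days. Critical path: C → I → J.

Variance along critical path = 0.111 + 4.000 + 9.000 = 13.111; σ = √13.111 = 3.621 days.
Z = (35 − 30) / 3.621 = 1.381
P(T ≤ 35) = Φ(1.381) ≈ 0.916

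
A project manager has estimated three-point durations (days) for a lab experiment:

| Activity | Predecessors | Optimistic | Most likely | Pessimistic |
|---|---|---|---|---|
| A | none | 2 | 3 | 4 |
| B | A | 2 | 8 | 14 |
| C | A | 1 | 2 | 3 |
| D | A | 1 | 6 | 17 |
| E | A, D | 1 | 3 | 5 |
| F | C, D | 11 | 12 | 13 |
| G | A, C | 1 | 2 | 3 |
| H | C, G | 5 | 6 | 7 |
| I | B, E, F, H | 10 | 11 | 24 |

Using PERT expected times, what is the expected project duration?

te_A = (2 + 4·3 + 4)/6 = 18/6 = 3
te_B = (2 + 4·8 + 14)/6 = 48/6 = 8
te_C = (1 + 4·2 + 3)/6 = 12/6 = 2
te_D = (1 + 4·6 + 17)/6 = 42/6 = 7
te_E = (1 + 4·3 + 5)/6 = 18/6 = 3
te_F = (11 + 4·12 + 13)/6 = 72/6 = 12
te_G = (1 + 4·2 + 3)/6 = 12/6 = 2
te_H = (5 + 4·6 + 7)/6 = 36/6 = 6
te_I = (10 + 4·11 + 24)/6 = 78/6 = 13

Forward pass:
ES_A = 0; EF_A = 3
ES_B = 3; EF_B = 3+8 = 11
ES_C = 3; EF_C = 3+2 = 5
ES_D = 3; EF_D = 3+7 = 10
ES_E = max(EF_A=3, EF_D=10) = 10; EF_E = 10+3 = 13
ES_F = max(EF_C=5, EF_D=10) = 10; EF_F = 10+12 = 22
ES_G = max(EF_A=3, EF_C=5) = 5; EF_G = 5+2 = 7
ES_H = max(EF_C=5, EF_G=7) = 7; EF_H = 7+6 = 13
ES_I = max(EF_B=11, EF_E=13, EF_F=22, EF_H=13) = 22; EF_I = 22+13 = 35
Expected project duration μ = 35 days. Critical path: A → D → F → I.

35 days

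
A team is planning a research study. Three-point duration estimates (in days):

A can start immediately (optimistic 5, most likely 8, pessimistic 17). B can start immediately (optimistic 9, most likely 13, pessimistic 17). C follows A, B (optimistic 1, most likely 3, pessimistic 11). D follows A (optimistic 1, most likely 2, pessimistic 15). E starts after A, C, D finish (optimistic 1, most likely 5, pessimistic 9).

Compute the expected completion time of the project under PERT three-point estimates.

22 days

te_A = (5 + 4·8 + 17)/6 = 54/6 = 9
te_B = (9 + 4·13 + 17)/6 = 78/6 = 13
te_C = (1 + 4·3 + 11)/6 = 24/6 = 4
te_D = (1 + 4·2 + 15)/6 = 24/6 = 4
te_E = (1 + 4·5 + 9)/6 = 30/6 = 5

Forward pass:
ES_A = 0; EF_A = 9
ES_B = 0; EF_B = 13
ES_C = max(EF_A=9, EF_B=13) = 13; EF_C = 13+4 = 17
ES_D = 9; EF_D = 9+4 = 13
ES_E = max(EF_A=9, EF_C=17, EF_D=13) = 17; EF_E = 17+5 = 22
Expected project duration μ = 22 days. Critical path: B → C → E.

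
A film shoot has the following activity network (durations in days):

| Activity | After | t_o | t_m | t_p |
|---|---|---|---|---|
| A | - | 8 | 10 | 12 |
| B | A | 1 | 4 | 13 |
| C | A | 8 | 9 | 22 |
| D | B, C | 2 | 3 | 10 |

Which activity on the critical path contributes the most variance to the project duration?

C

te_A = (8 + 4·10 + 12)/6 = 60/6 = 10; σ²_A = ((12−8)/6)² = 0.444
te_B = (1 + 4·4 + 13)/6 = 30/6 = 5; σ²_B = ((13−1)/6)² = 4.000
te_C = (8 + 4·9 + 22)/6 = 66/6 = 11; σ²_C = ((22−8)/6)² = 5.444
te_D = (2 + 4·3 + 10)/6 = 24/6 = 4; σ²_D = ((10−2)/6)² = 1.778

Forward pass:
ES_A = 0; EF_A = 10
ES_B = 10; EF_B = 10+5 = 15
ES_C = 10; EF_C = 10+11 = 21
ES_D = max(EF_B=15, EF_C=21) = 21; EF_D = 21+4 = 25
Expected project duration μ = 25 days. Critical path: A → C → D.

Variances on critical path: σ²_A=0.444, σ²_C=5.444, σ²_D=1.778.
Largest is σ²_C = 5.444.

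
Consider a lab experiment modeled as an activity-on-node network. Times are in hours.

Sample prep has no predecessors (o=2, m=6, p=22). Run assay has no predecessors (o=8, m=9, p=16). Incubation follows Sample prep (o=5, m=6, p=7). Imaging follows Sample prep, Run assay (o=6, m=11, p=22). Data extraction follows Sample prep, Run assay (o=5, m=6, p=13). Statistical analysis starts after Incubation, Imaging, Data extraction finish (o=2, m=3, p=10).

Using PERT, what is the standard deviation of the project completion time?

3.27 hours

te_Sample prep = (2 + 4·6 + 22)/6 = 48/6 = 8; σ²_Sample prep = ((22−2)/6)² = 11.111
te_Run assay = (8 + 4·9 + 16)/6 = 60/6 = 10; σ²_Run assay = ((16−8)/6)² = 1.778
te_Incubation = (5 + 4·6 + 7)/6 = 36/6 = 6; σ²_Incubation = ((7−5)/6)² = 0.111
te_Imaging = (6 + 4·11 + 22)/6 = 72/6 = 12; σ²_Imaging = ((22−6)/6)² = 7.111
te_Data extraction = (5 + 4·6 + 13)/6 = 42/6 = 7; σ²_Data extraction = ((13−5)/6)² = 1.778
te_Statistical analysis = (2 + 4·3 + 10)/6 = 24/6 = 4; σ²_Statistical analysis = ((10−2)/6)² = 1.778

Forward pass:
ES_Sample prep = 0; EF_Sample prep = 8
ES_Run assay = 0; EF_Run assay = 10
ES_Incubation = 8; EF_Incubation = 8+6 = 14
ES_Imaging = max(EF_Sample prep=8, EF_Run assay=10) = 10; EF_Imaging = 10+12 = 22
ES_Data extraction = max(EF_Sample prep=8, EF_Run assay=10) = 10; EF_Data extraction = 10+7 = 17
ES_Statistical analysis = max(EF_Incubation=14, EF_Imaging=22, EF_Data extraction=17) = 22; EF_Statistical analysis = 22+4 = 26
Expected project duration μ = 26 hours. Critical path: Run assay → Imaging → Statistical analysis.

Variance along critical path = 1.778 + 7.111 + 1.778 = 10.667
σ = √10.667 = 3.266 hours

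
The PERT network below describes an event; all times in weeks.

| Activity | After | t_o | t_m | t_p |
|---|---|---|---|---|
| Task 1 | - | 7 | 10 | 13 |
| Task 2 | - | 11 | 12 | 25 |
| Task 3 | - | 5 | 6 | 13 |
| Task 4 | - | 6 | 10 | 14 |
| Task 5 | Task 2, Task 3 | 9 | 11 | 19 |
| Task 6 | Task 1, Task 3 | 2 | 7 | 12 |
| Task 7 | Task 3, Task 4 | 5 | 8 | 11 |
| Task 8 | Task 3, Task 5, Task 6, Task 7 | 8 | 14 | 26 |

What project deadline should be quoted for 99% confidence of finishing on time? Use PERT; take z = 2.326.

50.7 weeks

te_Task 1 = (7 + 4·10 + 13)/6 = 60/6 = 10; σ²_Task 1 = ((13−7)/6)² = 1.000
te_Task 2 = (11 + 4·12 + 25)/6 = 84/6 = 14; σ²_Task 2 = ((25−11)/6)² = 5.444
te_Task 3 = (5 + 4·6 + 13)/6 = 42/6 = 7; σ²_Task 3 = ((13−5)/6)² = 1.778
te_Task 4 = (6 + 4·10 + 14)/6 = 60/6 = 10; σ²_Task 4 = ((14−6)/6)² = 1.778
te_Task 5 = (9 + 4·11 + 19)/6 = 72/6 = 12; σ²_Task 5 = ((19−9)/6)² = 2.778
te_Task 6 = (2 + 4·7 + 12)/6 = 42/6 = 7; σ²_Task 6 = ((12−2)/6)² = 2.778
te_Task 7 = (5 + 4·8 + 11)/6 = 48/6 = 8; σ²_Task 7 = ((11−5)/6)² = 1.000
te_Task 8 = (8 + 4·14 + 26)/6 = 90/6 = 15; σ²_Task 8 = ((26−8)/6)² = 9.000

Forward pass:
ES_Task 1 = 0; EF_Task 1 = 10
ES_Task 2 = 0; EF_Task 2 = 14
ES_Task 3 = 0; EF_Task 3 = 7
ES_Task 4 = 0; EF_Task 4 = 10
ES_Task 5 = max(EF_Task 2=14, EF_Task 3=7) = 14; EF_Task 5 = 14+12 = 26
ES_Task 6 = max(EF_Task 1=10, EF_Task 3=7) = 10; EF_Task 6 = 10+7 = 17
ES_Task 7 = max(EF_Task 3=7, EF_Task 4=10) = 10; EF_Task 7 = 10+8 = 18
ES_Task 8 = max(EF_Task 3=7, EF_Task 5=26, EF_Task 6=17, EF_Task 7=18) = 26; EF_Task 8 = 26+15 = 41
Expected project duration μ = 41 weeks. Critical path: Task 2 → Task 5 → Task 8.

Variance along critical path = 5.444 + 2.778 + 9.000 = 17.222; σ = 4.150 weeks.
D = μ + z·σ = 41 + 2.326·4.150 = 50.7 weeks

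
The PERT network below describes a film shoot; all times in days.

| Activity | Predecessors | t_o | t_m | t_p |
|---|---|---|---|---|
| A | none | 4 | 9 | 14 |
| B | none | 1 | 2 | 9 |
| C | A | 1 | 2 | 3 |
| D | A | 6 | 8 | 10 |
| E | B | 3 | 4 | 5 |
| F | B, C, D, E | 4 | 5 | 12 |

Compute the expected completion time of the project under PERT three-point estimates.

te_A = (4 + 4·9 + 14)/6 = 54/6 = 9
te_B = (1 + 4·2 + 9)/6 = 18/6 = 3
te_C = (1 + 4·2 + 3)/6 = 12/6 = 2
te_D = (6 + 4·8 + 10)/6 = 48/6 = 8
te_E = (3 + 4·4 + 5)/6 = 24/6 = 4
te_F = (4 + 4·5 + 12)/6 = 36/6 = 6

Forward pass:
ES_A = 0; EF_A = 9
ES_B = 0; EF_B = 3
ES_C = 9; EF_C = 9+2 = 11
ES_D = 9; EF_D = 9+8 = 17
ES_E = 3; EF_E = 3+4 = 7
ES_F = max(EF_B=3, EF_C=11, EF_D=17, EF_E=7) = 17; EF_F = 17+6 = 23
Expected project duration μ = 23 days. Critical path: A → D → F.

23 days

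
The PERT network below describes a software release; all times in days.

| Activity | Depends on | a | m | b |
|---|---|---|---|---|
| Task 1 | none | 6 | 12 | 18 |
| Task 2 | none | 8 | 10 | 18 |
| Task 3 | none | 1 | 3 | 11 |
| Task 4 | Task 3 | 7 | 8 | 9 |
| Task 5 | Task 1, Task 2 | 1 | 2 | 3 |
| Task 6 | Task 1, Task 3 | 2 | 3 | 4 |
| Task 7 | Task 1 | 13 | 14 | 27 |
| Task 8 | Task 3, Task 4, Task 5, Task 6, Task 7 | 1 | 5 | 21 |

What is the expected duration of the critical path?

te_Task 1 = (6 + 4·12 + 18)/6 = 72/6 = 12
te_Task 2 = (8 + 4·10 + 18)/6 = 66/6 = 11
te_Task 3 = (1 + 4·3 + 11)/6 = 24/6 = 4
te_Task 4 = (7 + 4·8 + 9)/6 = 48/6 = 8
te_Task 5 = (1 + 4·2 + 3)/6 = 12/6 = 2
te_Task 6 = (2 + 4·3 + 4)/6 = 18/6 = 3
te_Task 7 = (13 + 4·14 + 27)/6 = 96/6 = 16
te_Task 8 = (1 + 4·5 + 21)/6 = 42/6 = 7

Forward pass:
ES_Task 1 = 0; EF_Task 1 = 12
ES_Task 2 = 0; EF_Task 2 = 11
ES_Task 3 = 0; EF_Task 3 = 4
ES_Task 4 = 4; EF_Task 4 = 4+8 = 12
ES_Task 5 = max(EF_Task 1=12, EF_Task 2=11) = 12; EF_Task 5 = 12+2 = 14
ES_Task 6 = max(EF_Task 1=12, EF_Task 3=4) = 12; EF_Task 6 = 12+3 = 15
ES_Task 7 = 12; EF_Task 7 = 12+16 = 28
ES_Task 8 = max(EF_Task 3=4, EF_Task 4=12, EF_Task 5=14, EF_Task 6=15, EF_Task 7=28) = 28; EF_Task 8 = 28+7 = 35
Expected project duration μ = 35 days. Critical path: Task 1 → Task 7 → Task 8.

35 days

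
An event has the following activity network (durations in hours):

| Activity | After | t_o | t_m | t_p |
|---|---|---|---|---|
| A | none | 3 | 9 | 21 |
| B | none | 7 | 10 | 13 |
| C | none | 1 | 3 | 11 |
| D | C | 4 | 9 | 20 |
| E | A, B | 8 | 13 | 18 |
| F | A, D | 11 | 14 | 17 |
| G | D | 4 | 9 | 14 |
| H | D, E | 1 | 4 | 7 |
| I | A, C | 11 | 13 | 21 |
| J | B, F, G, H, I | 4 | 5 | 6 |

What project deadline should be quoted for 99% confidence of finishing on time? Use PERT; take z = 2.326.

40.7 hours

te_A = (3 + 4·9 + 21)/6 = 60/6 = 10; σ²_A = ((21−3)/6)² = 9.000
te_B = (7 + 4·10 + 13)/6 = 60/6 = 10; σ²_B = ((13−7)/6)² = 1.000
te_C = (1 + 4·3 + 11)/6 = 24/6 = 4; σ²_C = ((11−1)/6)² = 2.778
te_D = (4 + 4·9 + 20)/6 = 60/6 = 10; σ²_D = ((20−4)/6)² = 7.111
te_E = (8 + 4·13 + 18)/6 = 78/6 = 13; σ²_E = ((18−8)/6)² = 2.778
te_F = (11 + 4·14 + 17)/6 = 84/6 = 14; σ²_F = ((17−11)/6)² = 1.000
te_G = (4 + 4·9 + 14)/6 = 54/6 = 9; σ²_G = ((14−4)/6)² = 2.778
te_H = (1 + 4·4 + 7)/6 = 24/6 = 4; σ²_H = ((7−1)/6)² = 1.000
te_I = (11 + 4·13 + 21)/6 = 84/6 = 14; σ²_I = ((21−11)/6)² = 2.778
te_J = (4 + 4·5 + 6)/6 = 30/6 = 5; σ²_J = ((6−4)/6)² = 0.111

Forward pass:
ES_A = 0; EF_A = 10
ES_B = 0; EF_B = 10
ES_C = 0; EF_C = 4
ES_D = 4; EF_D = 4+10 = 14
ES_E = max(EF_A=10, EF_B=10) = 10; EF_E = 10+13 = 23
ES_F = max(EF_A=10, EF_D=14) = 14; EF_F = 14+14 = 28
ES_G = 14; EF_G = 14+9 = 23
ES_H = max(EF_D=14, EF_E=23) = 23; EF_H = 23+4 = 27
ES_I = max(EF_A=10, EF_C=4) = 10; EF_I = 10+14 = 24
ES_J = max(EF_B=10, EF_F=28, EF_G=23, EF_H=27, EF_I=24) = 28; EF_J = 28+5 = 33
Expected project duration μ = 33 hours. Critical path: C → D → F → J.

Variance along critical path = 2.778 + 7.111 + 1.000 + 0.111 = 11.000; σ = 3.317 hours.
D = μ + z·σ = 33 + 2.326·3.317 = 40.7 hours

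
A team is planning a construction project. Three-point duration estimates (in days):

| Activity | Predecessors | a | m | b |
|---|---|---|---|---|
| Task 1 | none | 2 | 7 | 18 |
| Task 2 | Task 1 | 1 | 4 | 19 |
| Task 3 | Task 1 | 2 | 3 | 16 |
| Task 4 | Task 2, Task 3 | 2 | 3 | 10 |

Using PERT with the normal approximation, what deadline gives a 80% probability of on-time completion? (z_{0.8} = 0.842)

te_Task 1 = (2 + 4·7 + 18)/6 = 48/6 = 8; σ²_Task 1 = ((18−2)/6)² = 7.111
te_Task 2 = (1 + 4·4 + 19)/6 = 36/6 = 6; σ²_Task 2 = ((19−1)/6)² = 9.000
te_Task 3 = (2 + 4·3 + 16)/6 = 30/6 = 5; σ²_Task 3 = ((16−2)/6)² = 5.444
te_Task 4 = (2 + 4·3 + 10)/6 = 24/6 = 4; σ²_Task 4 = ((10−2)/6)² = 1.778

Forward pass:
ES_Task 1 = 0; EF_Task 1 = 8
ES_Task 2 = 8; EF_Task 2 = 8+6 = 14
ES_Task 3 = 8; EF_Task 3 = 8+5 = 13
ES_Task 4 = max(EF_Task 2=14, EF_Task 3=13) = 14; EF_Task 4 = 14+4 = 18
Expected project duration μ = 18 days. Critical path: Task 1 → Task 2 → Task 4.

Variance along critical path = 7.111 + 9.000 + 1.778 = 17.889; σ = 4.230 days.
D = μ + z·σ = 18 + 0.842·4.230 = 21.6 days

21.6 days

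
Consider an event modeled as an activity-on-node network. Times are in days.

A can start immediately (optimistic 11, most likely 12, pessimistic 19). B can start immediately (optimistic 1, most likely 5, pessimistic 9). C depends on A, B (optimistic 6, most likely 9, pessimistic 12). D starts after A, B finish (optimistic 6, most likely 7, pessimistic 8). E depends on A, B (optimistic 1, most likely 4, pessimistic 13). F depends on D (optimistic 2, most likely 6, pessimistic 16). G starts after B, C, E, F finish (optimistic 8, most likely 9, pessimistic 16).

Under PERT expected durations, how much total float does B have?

te_A = (11 + 4·12 + 19)/6 = 78/6 = 13
te_B = (1 + 4·5 + 9)/6 = 30/6 = 5
te_C = (6 + 4·9 + 12)/6 = 54/6 = 9
te_D = (6 + 4·7 + 8)/6 = 42/6 = 7
te_E = (1 + 4·4 + 13)/6 = 30/6 = 5
te_F = (2 + 4·6 + 16)/6 = 42/6 = 7
te_G = (8 + 4·9 + 16)/6 = 60/6 = 10

Forward pass:
ES_A = 0; EF_A = 13
ES_B = 0; EF_B = 5
ES_C = max(EF_A=13, EF_B=5) = 13; EF_C = 13+9 = 22
ES_D = max(EF_A=13, EF_B=5) = 13; EF_D = 13+7 = 20
ES_E = max(EF_A=13, EF_B=5) = 13; EF_E = 13+5 = 18
ES_F = 20; EF_F = 20+7 = 27
ES_G = max(EF_B=5, EF_C=22, EF_E=18, EF_F=27) = 27; EF_G = 27+10 = 37
Expected project duration μ = 37 days. Critical path: A → D → F → G.

Backward pass:
LF_G = 37; LS_G = 37−10 = 27
LF_F = LS_G = 27; LS_F = 27−7 = 20
LF_E = LS_G = 27; LS_E = 27−5 = 22
LF_D = LS_F = 20; LS_D = 20−7 = 13
LF_C = LS_G = 27; LS_C = 27−9 = 18
LF_B = min(LS_C=18, LS_D=13, LS_E=22, LS_G=27) = 13; LS_B = 13−5 = 8
LF_A = min(LS_C=18, LS_D=13, LS_E=22) = 13; LS_A = 13−13 = 0
Slack_B = LS_B − ES_B = 8 − 0 = 8

8 days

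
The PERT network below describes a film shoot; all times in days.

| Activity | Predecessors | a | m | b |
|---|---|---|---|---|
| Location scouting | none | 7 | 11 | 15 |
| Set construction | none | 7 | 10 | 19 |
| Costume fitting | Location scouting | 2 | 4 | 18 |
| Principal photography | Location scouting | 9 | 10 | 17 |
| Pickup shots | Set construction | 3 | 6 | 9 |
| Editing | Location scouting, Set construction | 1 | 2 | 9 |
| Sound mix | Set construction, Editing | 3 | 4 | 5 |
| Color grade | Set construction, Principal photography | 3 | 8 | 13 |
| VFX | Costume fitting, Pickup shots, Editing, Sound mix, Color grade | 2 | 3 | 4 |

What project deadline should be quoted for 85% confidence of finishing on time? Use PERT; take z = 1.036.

35.6 days

te_Location scouting = (7 + 4·11 + 15)/6 = 66/6 = 11; σ²_Location scouting = ((15−7)/6)² = 1.778
te_Set construction = (7 + 4·10 + 19)/6 = 66/6 = 11; σ²_Set construction = ((19−7)/6)² = 4.000
te_Costume fitting = (2 + 4·4 + 18)/6 = 36/6 = 6; σ²_Costume fitting = ((18−2)/6)² = 7.111
te_Principal photography = (9 + 4·10 + 17)/6 = 66/6 = 11; σ²_Principal photography = ((17−9)/6)² = 1.778
te_Pickup shots = (3 + 4·6 + 9)/6 = 36/6 = 6; σ²_Pickup shots = ((9−3)/6)² = 1.000
te_Editing = (1 + 4·2 + 9)/6 = 18/6 = 3; σ²_Editing = ((9−1)/6)² = 1.778
te_Sound mix = (3 + 4·4 + 5)/6 = 24/6 = 4; σ²_Sound mix = ((5−3)/6)² = 0.111
te_Color grade = (3 + 4·8 + 13)/6 = 48/6 = 8; σ²_Color grade = ((13−3)/6)² = 2.778
te_VFX = (2 + 4·3 + 4)/6 = 18/6 = 3; σ²_VFX = ((4−2)/6)² = 0.111

Forward pass:
ES_Location scouting = 0; EF_Location scouting = 11
ES_Set construction = 0; EF_Set construction = 11
ES_Costume fitting = 11; EF_Costume fitting = 11+6 = 17
ES_Principal photography = 11; EF_Principal photography = 11+11 = 22
ES_Pickup shots = 11; EF_Pickup shots = 11+6 = 17
ES_Editing = max(EF_Location scouting=11, EF_Set construction=11) = 11; EF_Editing = 11+3 = 14
ES_Sound mix = max(EF_Set construction=11, EF_Editing=14) = 14; EF_Sound mix = 14+4 = 18
ES_Color grade = max(EF_Set construction=11, EF_Principal photography=22) = 22; EF_Color grade = 22+8 = 30
ES_VFX = max(EF_Costume fitting=17, EF_Pickup shots=17, EF_Editing=14, EF_Sound mix=18, EF_Color grade=30) = 30; EF_VFX = 30+3 = 33
Expected project duration μ = 33 days. Critical path: Location scouting → Principal photography → Color grade → VFX.

Variance along critical path = 1.778 + 1.778 + 2.778 + 0.111 = 6.444; σ = 2.539 days.
D = μ + z·σ = 33 + 1.036·2.539 = 35.6 days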